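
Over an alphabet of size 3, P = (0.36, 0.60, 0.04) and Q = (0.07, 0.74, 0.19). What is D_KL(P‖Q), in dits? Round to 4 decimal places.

D(P‖Q) = Σ p·log₁₀(p/q).
  0.36·log₁₀(0.36/0.07) = 0.25603
  0.60·log₁₀(0.60/0.74) = -0.05465
  0.04·log₁₀(0.04/0.19) = -0.02707
D(P‖Q) = 0.1743 dits.

0.1743 dits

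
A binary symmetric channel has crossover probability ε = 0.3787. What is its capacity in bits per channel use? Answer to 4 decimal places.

Binary symmetric channel: C = 1 − h₂(ε) where h₂ is the binary entropy function.
h₂(0.3787) = −0.3787·log₂0.3787 − 0.6213·log₂0.6213 = 0.9571.
C = 1 − 0.9571 = 0.0429 bits per channel use.

0.0429 bits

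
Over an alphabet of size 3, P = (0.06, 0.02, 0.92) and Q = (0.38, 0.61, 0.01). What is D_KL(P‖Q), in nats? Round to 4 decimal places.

3.9809 nats

D(P‖Q) = Σ p·ln(p/q).
  0.06·ln(0.06/0.38) = -0.11075
  0.02·ln(0.02/0.61) = -0.06835
  0.92·ln(0.92/0.01) = 4.16005
D(P‖Q) = 3.9809 nats.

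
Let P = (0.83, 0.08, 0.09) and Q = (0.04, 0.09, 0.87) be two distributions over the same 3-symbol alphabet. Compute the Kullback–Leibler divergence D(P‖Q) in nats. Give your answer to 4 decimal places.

D(P‖Q) = Σ p·ln(p/q).
  0.83·ln(0.83/0.04) = 2.51701
  0.08·ln(0.08/0.09) = -0.00942
  0.09·ln(0.09/0.87) = -0.20418
D(P‖Q) = 2.3034 nats.

2.3034 nats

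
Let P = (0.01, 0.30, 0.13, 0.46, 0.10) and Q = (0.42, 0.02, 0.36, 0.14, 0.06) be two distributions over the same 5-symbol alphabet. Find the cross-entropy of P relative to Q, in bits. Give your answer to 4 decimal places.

H(P,Q) = −Σ p·log₂ q.
  −0.01·log₂(0.42) = 0.01252
  −0.30·log₂(0.02) = 1.69316
  −0.13·log₂(0.36) = 0.19161
  −0.46·log₂(0.14) = 1.30479
  −0.10·log₂(0.06) = 0.40589
H(P,Q) = 3.6080 bits.

3.6080 bits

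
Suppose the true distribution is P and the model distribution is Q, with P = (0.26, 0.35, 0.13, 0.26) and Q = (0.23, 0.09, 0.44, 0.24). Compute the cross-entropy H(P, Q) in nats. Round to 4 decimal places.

1.7027 nats

H(P,Q) = −Σ p·ln q.
  −0.26·ln(0.23) = 0.38212
  −0.35·ln(0.09) = 0.84278
  −0.13·ln(0.44) = 0.10673
  −0.26·ln(0.24) = 0.37105
H(P,Q) = 1.7027 nats.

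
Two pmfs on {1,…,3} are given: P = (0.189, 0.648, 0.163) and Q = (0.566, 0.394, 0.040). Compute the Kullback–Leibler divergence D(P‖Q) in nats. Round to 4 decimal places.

0.3441 nats

D(P‖Q) = Σ p·ln(p/q).
  0.189·ln(0.189/0.566) = -0.20730
  0.648·ln(0.648/0.394) = 0.32241
  0.163·ln(0.163/0.040) = 0.22899
D(P‖Q) = 0.3441 nats.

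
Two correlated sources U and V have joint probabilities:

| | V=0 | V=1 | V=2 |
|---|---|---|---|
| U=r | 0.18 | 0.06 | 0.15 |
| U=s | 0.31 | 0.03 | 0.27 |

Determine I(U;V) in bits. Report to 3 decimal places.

0.022 bits

Marginals: p(U) = (0.3900, 0.6100), p(V) = (0.4900, 0.0900, 0.4200).
I(U;V) = H(U) + H(V) − H(U,V).
H(U) = 0.9648, H(V) = 1.3426, H(U,V) = 2.2850.
I(U;V) = 0.9648 + 1.3426 − 2.2850 = 0.022 bits.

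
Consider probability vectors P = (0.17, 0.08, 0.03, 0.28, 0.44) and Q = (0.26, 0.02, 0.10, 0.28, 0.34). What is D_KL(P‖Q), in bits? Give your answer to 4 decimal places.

0.1674 bits

D(P‖Q) = Σ p·log₂(p/q).
  0.17·log₂(0.17/0.26) = -0.10421
  0.08·log₂(0.08/0.02) = 0.16000
  0.03·log₂(0.03/0.10) = -0.05211
  0.28·log₂(0.28/0.28) = 0.00000
  0.44·log₂(0.44/0.34) = 0.16367
D(P‖Q) = 0.1674 bits.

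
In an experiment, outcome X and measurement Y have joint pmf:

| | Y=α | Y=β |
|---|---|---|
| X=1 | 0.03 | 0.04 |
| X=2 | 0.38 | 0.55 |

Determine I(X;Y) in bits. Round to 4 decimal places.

0.0001 bits

Marginals: p(X) = (0.0700, 0.9300), p(Y) = (0.4100, 0.5900).
I(X;Y) = H(X) + H(Y) − H(X,Y).
H(X) = 0.3659, H(Y) = 0.9765, H(X,Y) = 1.3423.
I(X;Y) = 0.3659 + 0.9765 − 1.3423 = 0.0001 bits.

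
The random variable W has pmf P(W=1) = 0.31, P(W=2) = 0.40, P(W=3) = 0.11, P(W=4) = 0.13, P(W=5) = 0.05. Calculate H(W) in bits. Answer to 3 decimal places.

2.002 bits

H(W) = −Σ p·log₂ p.
  −(0.31)·log₂(0.31) = 0.5238
  −(0.40)·log₂(0.40) = 0.5288
  −(0.11)·log₂(0.11) = 0.3503
  −(0.13)·log₂(0.13) = 0.3826
  −(0.05)·log₂(0.05) = 0.2161
Sum: 0.5238 + 0.5288 + 0.3503 + 0.3826 + 0.2161 = 2.002 bits.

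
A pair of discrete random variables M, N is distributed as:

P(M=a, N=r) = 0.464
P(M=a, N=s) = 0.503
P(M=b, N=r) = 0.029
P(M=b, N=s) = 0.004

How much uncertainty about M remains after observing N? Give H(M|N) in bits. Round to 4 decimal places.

0.1928 bits

Chain rule: H(M|N) = H(M,N) − H(N).
Marginals: p(M) = (0.9670, 0.0330), p(N) = (0.4930, 0.5070).
H(M,N) = 1.1927 bits; H(N) = 0.9999 bits.
H(M|N) = 1.1927 − 0.9999 = 0.1928 bits.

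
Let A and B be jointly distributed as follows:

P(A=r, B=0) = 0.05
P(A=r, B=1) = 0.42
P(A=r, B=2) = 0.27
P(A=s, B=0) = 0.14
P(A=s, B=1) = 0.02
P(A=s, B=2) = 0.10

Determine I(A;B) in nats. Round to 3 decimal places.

0.166 nats

Marginals: p(A) = (0.7400, 0.2600), p(B) = (0.1900, 0.4400, 0.3700).
I(A;B) = H(A) + H(B) − H(A,B).
H(A) = 0.5731, H(B) = 1.0446, H(A,B) = 1.4514.
I(A;B) = 0.5731 + 1.0446 − 1.4514 = 0.166 nats.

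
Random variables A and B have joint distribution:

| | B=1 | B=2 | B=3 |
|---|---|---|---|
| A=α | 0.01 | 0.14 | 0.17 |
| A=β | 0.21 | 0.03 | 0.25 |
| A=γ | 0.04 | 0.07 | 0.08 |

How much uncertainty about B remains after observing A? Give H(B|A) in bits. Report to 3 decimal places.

Marginals: p(A) = (0.3200, 0.4900, 0.1900), p(B) = (0.2600, 0.2400, 0.5000).
H(B|A) = Σ p(A) · H(B|A=·).
  A=α: p=0.3200, H(B|A=α) = 1.1628
  A=β: p=0.4900, H(B|A=β) = 1.2659
  A=γ: p=0.1900, H(B|A=γ) = 1.5294
Weighted sum = 1.283 bits.

1.283 bits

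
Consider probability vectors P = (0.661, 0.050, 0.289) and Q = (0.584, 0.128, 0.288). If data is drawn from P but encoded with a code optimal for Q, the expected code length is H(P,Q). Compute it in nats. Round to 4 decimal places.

H(P,Q) = −Σ p·ln q.
  −0.661·ln(0.584) = 0.35552
  −0.050·ln(0.128) = 0.10279
  −0.289·ln(0.288) = 0.35975
H(P,Q) = 0.8181 nats.

0.8181 nats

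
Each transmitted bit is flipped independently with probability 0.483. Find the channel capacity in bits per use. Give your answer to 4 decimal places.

0.0008 bits

Binary symmetric channel: C = 1 − h₂(ε) where h₂ is the binary entropy function.
h₂(0.483) = −0.483·log₂0.483 − 0.517·log₂0.517 = 0.9992.
C = 1 − 0.9992 = 0.0008 bits per channel use.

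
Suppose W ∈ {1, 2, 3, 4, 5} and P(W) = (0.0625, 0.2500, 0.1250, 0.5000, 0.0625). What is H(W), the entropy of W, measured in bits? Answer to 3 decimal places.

1.875 bits

H(W) = −Σ p·log₂ p.
  −(0.0625)·log₂(0.0625) = 0.2500
  −(0.2500)·log₂(0.2500) = 0.5000
  −(0.1250)·log₂(0.1250) = 0.3750
  −(0.5000)·log₂(0.5000) = 0.5000
  −(0.0625)·log₂(0.0625) = 0.2500
Sum: 0.2500 + 0.5000 + 0.3750 + 0.5000 + 0.2500 = 1.875 bits.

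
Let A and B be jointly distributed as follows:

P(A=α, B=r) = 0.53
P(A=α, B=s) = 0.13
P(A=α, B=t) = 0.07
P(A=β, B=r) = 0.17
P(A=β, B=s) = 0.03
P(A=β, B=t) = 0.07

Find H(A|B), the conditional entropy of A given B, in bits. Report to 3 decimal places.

0.811 bits

Marginals: p(A) = (0.7300, 0.2700), p(B) = (0.7000, 0.1600, 0.1400).
H(A|B) = Σ p(B) · H(A|B=·).
  B=r: p=0.7000, H(A|B=r) = 0.7998
  B=s: p=0.1600, H(A|B=s) = 0.6962
  B=t: p=0.1400, H(A|B=t) = 1.0000
Weighted sum = 0.811 bits.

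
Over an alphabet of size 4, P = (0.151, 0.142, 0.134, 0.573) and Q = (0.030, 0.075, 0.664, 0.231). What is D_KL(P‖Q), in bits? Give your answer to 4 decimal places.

0.9244 bits

D(P‖Q) = Σ p·log₂(p/q).
  0.151·log₂(0.151/0.030) = 0.35206
  0.142·log₂(0.142/0.075) = 0.13077
  0.134·log₂(0.134/0.664) = -0.30940
  0.573·log₂(0.573/0.231) = 0.75100
D(P‖Q) = 0.9244 bits.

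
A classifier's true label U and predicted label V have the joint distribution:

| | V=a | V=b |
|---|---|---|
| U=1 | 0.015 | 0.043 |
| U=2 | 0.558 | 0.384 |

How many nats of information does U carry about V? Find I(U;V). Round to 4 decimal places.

0.0125 nats

Marginals: p(U) = (0.0580, 0.9420), p(V) = (0.5730, 0.4270).
I(U;V) = Σ p(x,y)·ln[p(x,y)/(p(x)p(y))].
  (1,a): 0.015·ln(0.4513) = -0.01193
  (1,b): 0.043·ln(1.7363) = 0.02372
  (2,a): 0.558·ln(1.0338) = 0.01854
  (2,b): 0.384·ln(0.9547) = -0.01781
Sum = 0.0125 nats.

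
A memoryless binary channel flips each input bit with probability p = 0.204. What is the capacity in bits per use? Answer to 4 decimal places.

Binary symmetric channel: C = 1 − h₂(ε) where h₂ is the binary entropy function.
h₂(0.204) = −0.204·log₂0.204 − 0.796·log₂0.796 = 0.7299.
C = 1 − 0.7299 = 0.2701 bits per channel use.

0.2701 bits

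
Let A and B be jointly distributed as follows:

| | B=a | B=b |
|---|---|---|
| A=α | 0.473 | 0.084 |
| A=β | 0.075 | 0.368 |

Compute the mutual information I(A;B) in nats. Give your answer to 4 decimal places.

0.2508 nats

Marginals: p(A) = (0.5570, 0.4430), p(B) = (0.5480, 0.4520).
I(A;B) = Σ p(x,y)·ln[p(x,y)/(p(x)p(y))].
  (α,a): 0.473·ln(1.5496) = 0.20718
  (α,b): 0.084·ln(0.3336) = -0.09220
  (β,a): 0.075·ln(0.3089) = -0.08810
  (β,b): 0.368·ln(1.8378) = 0.22396
Sum = 0.2508 nats.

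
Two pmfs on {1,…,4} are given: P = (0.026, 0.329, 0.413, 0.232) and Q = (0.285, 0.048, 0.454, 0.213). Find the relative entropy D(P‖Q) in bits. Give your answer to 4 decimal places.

D(P‖Q) = Σ p·log₂(p/q).
  0.026·log₂(0.026/0.285) = -0.08981
  0.329·log₂(0.329/0.048) = 0.91363
  0.413·log₂(0.413/0.454) = -0.05640
  0.232·log₂(0.232/0.213) = 0.02860
D(P‖Q) = 0.7960 bits.

0.7960 bits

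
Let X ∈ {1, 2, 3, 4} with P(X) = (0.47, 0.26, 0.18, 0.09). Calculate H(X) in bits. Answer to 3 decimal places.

H(X) = −Σ p·log₂ p.
  −(0.47)·log₂(0.47) = 0.5120
  −(0.26)·log₂(0.26) = 0.5053
  −(0.18)·log₂(0.18) = 0.4453
  −(0.09)·log₂(0.09) = 0.3127
Sum: 0.5120 + 0.5053 + 0.4453 + 0.3127 = 1.775 bits.

1.775 bits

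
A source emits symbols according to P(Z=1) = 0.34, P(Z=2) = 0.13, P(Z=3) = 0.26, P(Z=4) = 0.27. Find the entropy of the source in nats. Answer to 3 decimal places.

1.336 nats

H(Z) = −Σ p·ln p.
  −(0.34)·ln(0.34) = 0.3668
  −(0.13)·ln(0.13) = 0.2652
  −(0.26)·ln(0.26) = 0.3502
  −(0.27)·ln(0.27) = 0.3535
Sum: 0.3668 + 0.2652 + 0.3502 + 0.3535 = 1.336 nats.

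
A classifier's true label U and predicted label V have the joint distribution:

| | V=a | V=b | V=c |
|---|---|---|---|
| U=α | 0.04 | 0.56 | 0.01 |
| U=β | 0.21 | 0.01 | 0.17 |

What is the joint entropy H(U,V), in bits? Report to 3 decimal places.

1.694 bits

H(U,V) = −Σ p(x,y)·log₂ p(x,y) over all 6 cells.
  cell (α,a): −0.04·log₂0.04 = 0.1858
  cell (α,b): −0.56·log₂0.56 = 0.4684
  cell (α,c): −0.01·log₂0.01 = 0.0664
  cell (β,a): −0.21·log₂0.21 = 0.4728
  cell (β,b): −0.01·log₂0.01 = 0.0664
  cell (β,c): −0.17·log₂0.17 = 0.4346
Sum = 1.694 bits.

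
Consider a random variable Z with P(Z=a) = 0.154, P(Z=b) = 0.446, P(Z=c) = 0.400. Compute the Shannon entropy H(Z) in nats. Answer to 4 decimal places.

H(Z) = −Σ p·ln p.
  −(0.154)·ln(0.154) = 0.28810
  −(0.446)·ln(0.446) = 0.36012
  −(0.400)·ln(0.400) = 0.36652
Sum: 0.28810 + 0.36012 + 0.36652 = 1.0147 nats.

1.0147 nats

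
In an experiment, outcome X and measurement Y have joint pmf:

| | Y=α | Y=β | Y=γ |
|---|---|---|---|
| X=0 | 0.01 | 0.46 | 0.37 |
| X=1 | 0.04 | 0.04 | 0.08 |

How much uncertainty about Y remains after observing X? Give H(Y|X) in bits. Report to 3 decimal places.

1.141 bits

Chain rule: H(Y|X) = H(X,Y) − H(X).
Marginals: p(X) = (0.8400, 0.1600), p(Y) = (0.0500, 0.5000, 0.4500).
H(X,Y) = 1.7755 bits; H(X) = 0.6343 bits.
H(Y|X) = 1.7755 − 0.6343 = 1.141 bits.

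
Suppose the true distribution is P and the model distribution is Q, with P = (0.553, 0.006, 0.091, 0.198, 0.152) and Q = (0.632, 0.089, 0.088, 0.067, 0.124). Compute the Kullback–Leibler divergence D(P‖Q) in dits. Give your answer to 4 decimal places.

D(P‖Q) = Σ p·log₁₀(p/q).
  0.553·log₁₀(0.553/0.632) = -0.03207
  0.006·log₁₀(0.006/0.089) = -0.00703
  0.091·log₁₀(0.091/0.088) = 0.00132
  0.198·log₁₀(0.198/0.067) = 0.09318
  0.152·log₁₀(0.152/0.124) = 0.01344
D(P‖Q) = 0.0688 dits.

0.0688 dits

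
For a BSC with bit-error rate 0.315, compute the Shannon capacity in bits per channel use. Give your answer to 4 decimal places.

0.1011 bits

Binary symmetric channel: C = 1 − h₂(ε) where h₂ is the binary entropy function.
h₂(0.315) = −0.315·log₂0.315 − 0.685·log₂0.685 = 0.8989.
C = 1 − 0.8989 = 0.1011 bits per channel use.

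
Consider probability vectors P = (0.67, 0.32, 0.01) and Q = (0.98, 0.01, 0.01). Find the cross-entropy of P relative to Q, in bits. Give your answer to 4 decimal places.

H(P,Q) = −Σ p·log₂ q.
  −0.67·log₂(0.98) = 0.01953
  −0.32·log₂(0.01) = 2.12603
  −0.01·log₂(0.01) = 0.06644
H(P,Q) = 2.2120 bits.

2.2120 bits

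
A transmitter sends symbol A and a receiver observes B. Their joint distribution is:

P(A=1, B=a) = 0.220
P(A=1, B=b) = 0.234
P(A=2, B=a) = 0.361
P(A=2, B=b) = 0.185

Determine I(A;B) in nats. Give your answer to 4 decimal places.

Marginals: p(A) = (0.4540, 0.5460), p(B) = (0.5810, 0.4190).
I(A;B) = H(A) + H(B) − H(A,B).
H(A) = 0.6889, H(B) = 0.6800, H(A,B) = 1.3530.
I(A;B) = 0.6889 + 0.6800 − 1.3530 = 0.0159 nats.

0.0159 nats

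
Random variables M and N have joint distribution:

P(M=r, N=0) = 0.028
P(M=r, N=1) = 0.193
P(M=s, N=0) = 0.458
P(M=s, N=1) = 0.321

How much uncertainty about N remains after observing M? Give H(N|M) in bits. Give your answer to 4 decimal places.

Chain rule: H(N|M) = H(M,N) − H(M).
Marginals: p(M) = (0.2210, 0.7790), p(N) = (0.4860, 0.5140).
H(M,N) = 1.6447 bits; H(M) = 0.7620 bits.
H(N|M) = 1.6447 − 0.7620 = 0.8827 bits.

0.8827 bits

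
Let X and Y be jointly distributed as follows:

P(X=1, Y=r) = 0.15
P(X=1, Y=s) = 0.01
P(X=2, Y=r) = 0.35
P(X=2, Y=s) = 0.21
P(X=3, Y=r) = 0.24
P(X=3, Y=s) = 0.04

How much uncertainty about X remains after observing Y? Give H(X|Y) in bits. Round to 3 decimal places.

Marginals: p(X) = (0.1600, 0.5600, 0.2800), p(Y) = (0.7400, 0.2600).
H(X|Y) = Σ p(Y) · H(X|Y=·).
  Y=r: p=0.7400, H(X|Y=r) = 1.5045
  Y=s: p=0.2600, H(X|Y=s) = 0.8451
Weighted sum = 1.333 bits.

1.333 bits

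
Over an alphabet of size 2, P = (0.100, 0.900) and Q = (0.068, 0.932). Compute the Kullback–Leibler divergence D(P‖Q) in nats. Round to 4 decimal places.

0.0071 nats

D(P‖Q) = Σ p·ln(p/q).
  0.100·ln(0.100/0.068) = 0.03857
  0.900·ln(0.900/0.932) = -0.03144
D(P‖Q) = 0.0071 nats.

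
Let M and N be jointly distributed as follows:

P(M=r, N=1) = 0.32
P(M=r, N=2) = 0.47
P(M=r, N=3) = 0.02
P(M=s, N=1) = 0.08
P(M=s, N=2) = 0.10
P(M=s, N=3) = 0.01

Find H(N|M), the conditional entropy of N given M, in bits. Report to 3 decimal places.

1.140 bits

Marginals: p(M) = (0.8100, 0.1900), p(N) = (0.4000, 0.5700, 0.0300).
H(N|M) = Σ p(M) · H(N|M=·).
  M=r: p=0.8100, H(N|M=r) = 1.1168
  M=s: p=0.1900, H(N|M=s) = 1.2364
Weighted sum = 1.140 bits.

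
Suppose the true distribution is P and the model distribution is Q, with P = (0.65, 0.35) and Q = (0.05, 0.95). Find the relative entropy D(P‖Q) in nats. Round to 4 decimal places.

D(P‖Q) = Σ p·ln(p/q).
  0.65·ln(0.65/0.05) = 1.66722
  0.35·ln(0.35/0.95) = -0.34949
D(P‖Q) = 1.3177 nats.

1.3177 nats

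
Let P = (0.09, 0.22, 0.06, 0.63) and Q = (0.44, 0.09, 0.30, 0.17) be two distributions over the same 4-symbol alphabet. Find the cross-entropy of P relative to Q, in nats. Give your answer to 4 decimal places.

1.7922 nats

H(P,Q) = −Σ p·ln q.
  −0.09·ln(0.44) = 0.07389
  −0.22·ln(0.09) = 0.52975
  −0.06·ln(0.30) = 0.07224
  −0.63·ln(0.17) = 1.11633
H(P,Q) = 1.7922 nats.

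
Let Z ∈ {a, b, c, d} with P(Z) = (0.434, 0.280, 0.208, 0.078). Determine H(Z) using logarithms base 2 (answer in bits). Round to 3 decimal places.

1.795 bits

H(Z) = −Σ p·log₂ p.
  −(0.434)·log₂(0.434) = 0.5226
  −(0.280)·log₂(0.280) = 0.5142
  −(0.208)·log₂(0.208) = 0.4712
  −(0.078)·log₂(0.078) = 0.2871
Sum: 0.5226 + 0.5142 + 0.4712 + 0.2871 = 1.795 bits.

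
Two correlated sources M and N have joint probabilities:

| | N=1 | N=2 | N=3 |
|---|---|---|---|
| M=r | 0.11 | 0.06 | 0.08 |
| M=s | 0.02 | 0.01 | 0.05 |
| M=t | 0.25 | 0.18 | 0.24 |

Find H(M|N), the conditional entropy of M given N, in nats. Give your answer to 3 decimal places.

Chain rule: H(M|N) = H(M,N) − H(N).
Marginals: p(M) = (0.2500, 0.0800, 0.6700), p(N) = (0.3800, 0.2500, 0.3700).
H(M,N) = 1.8855 nats; H(N) = 1.0821 nats.
H(M|N) = 1.8855 − 1.0821 = 0.803 nats.

0.803 nats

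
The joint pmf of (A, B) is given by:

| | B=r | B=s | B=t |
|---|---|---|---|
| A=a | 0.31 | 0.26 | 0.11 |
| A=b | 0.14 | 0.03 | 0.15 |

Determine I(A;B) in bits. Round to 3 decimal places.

Marginals: p(A) = (0.6800, 0.3200), p(B) = (0.4500, 0.2900, 0.2600).
I(A;B) = Σ p(x,y)·log₂[p(x,y)/(p(x)p(y))].
  (a,r): 0.31·log₂(1.0131) = 0.0058
  (a,s): 0.26·log₂(1.3185) = 0.1037
  (a,t): 0.11·log₂(0.6222) = -0.0753
  (b,r): 0.14·log₂(0.9722) = -0.0057
  (b,s): 0.03·log₂(0.3233) = -0.0489
  (b,t): 0.15·log₂(1.8029) = 0.1275
Sum = 0.107 bits.

0.107 bits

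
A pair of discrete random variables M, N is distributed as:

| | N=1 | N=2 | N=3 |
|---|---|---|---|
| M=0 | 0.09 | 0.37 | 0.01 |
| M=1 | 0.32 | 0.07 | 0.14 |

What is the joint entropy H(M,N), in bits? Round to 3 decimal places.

H(M,N) = −Σ p(x,y)·log₂ p(x,y) over all 6 cells.
  cell (0,1): −0.09·log₂0.09 = 0.3127
  cell (0,2): −0.37·log₂0.37 = 0.5307
  cell (0,3): −0.01·log₂0.01 = 0.0664
  cell (1,1): −0.32·log₂0.32 = 0.5260
  cell (1,2): −0.07·log₂0.07 = 0.2686
  cell (1,3): −0.14·log₂0.14 = 0.3971
Sum = 2.102 bits.

2.102 bits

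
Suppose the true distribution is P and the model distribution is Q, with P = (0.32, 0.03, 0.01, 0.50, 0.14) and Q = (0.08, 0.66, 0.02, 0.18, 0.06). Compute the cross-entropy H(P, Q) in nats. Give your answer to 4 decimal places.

2.1111 nats

H(P,Q) = −Σ p·ln q.
  −0.32·ln(0.08) = 0.80823
  −0.03·ln(0.66) = 0.01247
  −0.01·ln(0.02) = 0.03912
  −0.50·ln(0.18) = 0.85740
  −0.14·ln(0.06) = 0.39388
H(P,Q) = 2.1111 nats.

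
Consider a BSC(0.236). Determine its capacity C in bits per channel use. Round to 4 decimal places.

Binary symmetric channel: C = 1 − h₂(ε) where h₂ is the binary entropy function.
h₂(0.236) = −0.236·log₂0.236 − 0.764·log₂0.764 = 0.7883.
C = 1 − 0.7883 = 0.2117 bits per channel use.

0.2117 bits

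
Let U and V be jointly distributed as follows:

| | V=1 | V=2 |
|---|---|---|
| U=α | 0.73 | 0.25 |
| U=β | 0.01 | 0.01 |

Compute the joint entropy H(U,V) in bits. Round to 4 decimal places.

H(U,V) = −Σ p(x,y)·log₂ p(x,y) over all 4 cells.
  cell (α,1): −0.73·log₂0.73 = 0.33144
  cell (α,2): −0.25·log₂0.25 = 0.50000
  cell (β,1): −0.01·log₂0.01 = 0.06644
  cell (β,2): −0.01·log₂0.01 = 0.06644
Sum = 0.9643 bits.

0.9643 bits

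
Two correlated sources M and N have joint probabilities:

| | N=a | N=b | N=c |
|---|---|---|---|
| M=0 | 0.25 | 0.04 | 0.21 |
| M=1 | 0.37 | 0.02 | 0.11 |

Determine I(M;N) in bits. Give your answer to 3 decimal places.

Marginals: p(M) = (0.5000, 0.5000), p(N) = (0.6200, 0.0600, 0.3200).
I(M;N) = Σ p(x,y)·log₂[p(x,y)/(p(x)p(y))].
  (0,a): 0.25·log₂(0.8065) = -0.0776
  (0,b): 0.04·log₂(1.3333) = 0.0166
  (0,c): 0.21·log₂(1.3125) = 0.0824
  (1,a): 0.37·log₂(1.1935) = 0.0944
  (1,b): 0.02·log₂(0.6667) = -0.0117
  (1,c): 0.11·log₂(0.6875) = -0.0595
Sum = 0.045 bits.

0.045 bits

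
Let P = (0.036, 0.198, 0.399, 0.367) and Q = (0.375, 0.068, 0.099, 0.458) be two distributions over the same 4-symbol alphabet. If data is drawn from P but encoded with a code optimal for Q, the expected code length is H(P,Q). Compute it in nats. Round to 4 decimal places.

1.7769 nats

H(P,Q) = −Σ p·ln q.
  −0.036·ln(0.375) = 0.03531
  −0.198·ln(0.068) = 0.53227
  −0.399·ln(0.099) = 0.92274
  −0.367·ln(0.458) = 0.28659
H(P,Q) = 1.7769 nats.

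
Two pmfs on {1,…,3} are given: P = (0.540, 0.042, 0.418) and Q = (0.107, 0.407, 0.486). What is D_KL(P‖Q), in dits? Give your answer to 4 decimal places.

D(P‖Q) = Σ p·log₁₀(p/q).
  0.540·log₁₀(0.540/0.107) = 0.37963
  0.042·log₁₀(0.042/0.407) = -0.04143
  0.418·log₁₀(0.418/0.486) = -0.02736
D(P‖Q) = 0.3108 dits.

0.3108 dits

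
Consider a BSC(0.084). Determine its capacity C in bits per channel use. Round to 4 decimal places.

Binary symmetric channel: C = 1 − h₂(ε) where h₂ is the binary entropy function.
h₂(0.084) = −0.084·log₂0.084 − 0.916·log₂0.916 = 0.4161.
C = 1 − 0.4161 = 0.5839 bits per channel use.

0.5839 bits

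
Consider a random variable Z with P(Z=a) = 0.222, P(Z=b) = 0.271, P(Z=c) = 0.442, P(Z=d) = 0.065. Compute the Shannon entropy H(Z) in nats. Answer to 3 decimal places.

H(Z) = −Σ p·ln p.
  −(0.222)·ln(0.222) = 0.3341
  −(0.271)·ln(0.271) = 0.3538
  −(0.442)·ln(0.442) = 0.3609
  −(0.065)·ln(0.065) = 0.1777
Sum: 0.3341 + 0.3538 + 0.3609 + 0.1777 = 1.226 nats.

1.226 nats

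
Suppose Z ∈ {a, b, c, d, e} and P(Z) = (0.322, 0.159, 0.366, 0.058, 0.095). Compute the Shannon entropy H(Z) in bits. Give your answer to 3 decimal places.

2.040 bits

H(Z) = −Σ p·log₂ p.
  −(0.322)·log₂(0.322) = 0.5264
  −(0.159)·log₂(0.159) = 0.4218
  −(0.366)·log₂(0.366) = 0.5307
  −(0.058)·log₂(0.058) = 0.2383
  −(0.095)·log₂(0.095) = 0.3226
Sum: 0.5264 + 0.4218 + 0.5307 + 0.2383 + 0.3226 = 2.040 bits.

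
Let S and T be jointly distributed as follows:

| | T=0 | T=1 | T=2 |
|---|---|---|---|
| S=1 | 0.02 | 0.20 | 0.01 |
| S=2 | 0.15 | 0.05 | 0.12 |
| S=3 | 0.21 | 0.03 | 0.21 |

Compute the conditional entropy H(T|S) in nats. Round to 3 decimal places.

0.834 nats

Marginals: p(S) = (0.2300, 0.3200, 0.4500), p(T) = (0.3800, 0.2800, 0.3400).
H(T|S) = Σ p(S) · H(T|S=·).
  S=1: p=0.2300, H(T|S=1) = 0.4702
  S=2: p=0.3200, H(T|S=2) = 1.0130
  S=3: p=0.4500, H(T|S=3) = 0.8919
Weighted sum = 0.834 nats.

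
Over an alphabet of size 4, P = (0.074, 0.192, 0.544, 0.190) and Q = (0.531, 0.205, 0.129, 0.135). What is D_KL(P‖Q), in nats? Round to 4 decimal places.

0.6894 nats

D(P‖Q) = Σ p·ln(p/q).
  0.074·ln(0.074/0.531) = -0.14583
  0.192·ln(0.192/0.205) = -0.01258
  0.544·ln(0.544/0.129) = 0.78289
  0.190·ln(0.190/0.135) = 0.06493
D(P‖Q) = 0.6894 nats.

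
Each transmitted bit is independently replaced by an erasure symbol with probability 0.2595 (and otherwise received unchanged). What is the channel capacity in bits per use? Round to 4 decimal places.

Binary erasure channel: capacity C = 1 − ε.
C = 1 − 0.2595 = 0.7405 bits per channel use.

0.7405 bits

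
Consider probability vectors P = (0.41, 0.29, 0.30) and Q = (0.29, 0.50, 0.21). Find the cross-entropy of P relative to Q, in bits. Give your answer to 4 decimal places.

H(P,Q) = −Σ p·log₂ q.
  −0.41·log₂(0.29) = 0.73221
  −0.29·log₂(0.50) = 0.29000
  −0.30·log₂(0.21) = 0.67546
H(P,Q) = 1.6977 bits.

1.6977 bits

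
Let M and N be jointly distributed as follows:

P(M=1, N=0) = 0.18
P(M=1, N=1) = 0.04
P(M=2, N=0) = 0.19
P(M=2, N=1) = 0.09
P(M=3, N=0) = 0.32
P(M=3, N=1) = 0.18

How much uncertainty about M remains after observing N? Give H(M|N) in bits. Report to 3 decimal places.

Marginals: p(M) = (0.2200, 0.2800, 0.5000), p(N) = (0.6900, 0.3100).
H(M|N) = Σ p(N) · H(M|N=·).
  N=0: p=0.6900, H(M|N=0) = 1.5322
  N=1: p=0.3100, H(M|N=1) = 1.3546
Weighted sum = 1.477 bits.

1.477 bits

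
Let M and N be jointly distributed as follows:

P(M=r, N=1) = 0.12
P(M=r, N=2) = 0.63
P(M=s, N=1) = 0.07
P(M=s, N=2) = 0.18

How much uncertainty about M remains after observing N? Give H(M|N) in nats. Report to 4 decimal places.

0.5541 nats

Chain rule: H(M|N) = H(M,N) − H(N).
Marginals: p(M) = (0.7500, 0.2500), p(N) = (0.1900, 0.8100).
H(M,N) = 1.0403 nats; H(N) = 0.4862 nats.
H(M|N) = 1.0403 − 0.4862 = 0.5541 nats.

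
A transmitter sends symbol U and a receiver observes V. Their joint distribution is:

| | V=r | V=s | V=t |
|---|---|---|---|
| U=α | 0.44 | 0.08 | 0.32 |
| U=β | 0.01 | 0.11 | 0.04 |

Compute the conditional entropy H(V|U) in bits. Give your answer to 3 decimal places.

1.307 bits

Chain rule: H(V|U) = H(U,V) − H(U).
Marginals: p(U) = (0.8400, 0.1600), p(V) = (0.4500, 0.1900, 0.3600).
H(U,V) = 1.9412 bits; H(U) = 0.6343 bits.
H(V|U) = 1.9412 − 0.6343 = 1.307 bits.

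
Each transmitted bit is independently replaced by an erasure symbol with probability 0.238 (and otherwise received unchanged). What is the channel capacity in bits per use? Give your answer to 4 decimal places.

0.7620 bits

Binary erasure channel: capacity C = 1 − ε.
C = 1 − 0.238 = 0.7620 bits per channel use.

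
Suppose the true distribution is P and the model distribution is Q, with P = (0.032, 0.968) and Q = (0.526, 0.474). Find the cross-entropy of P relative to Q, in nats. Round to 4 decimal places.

0.7432 nats

H(P,Q) = −Σ p·ln q.
  −0.032·ln(0.526) = 0.02056
  −0.968·ln(0.474) = 0.72266
H(P,Q) = 0.7432 nats.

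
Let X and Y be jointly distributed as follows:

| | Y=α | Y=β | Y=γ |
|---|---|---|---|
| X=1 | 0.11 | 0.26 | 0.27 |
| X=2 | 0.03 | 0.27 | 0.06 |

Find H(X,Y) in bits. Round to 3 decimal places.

H(X,Y) = −Σ p(x,y)·log₂ p(x,y) over all 6 cells.
  cell (1,α): −0.11·log₂0.11 = 0.3503
  cell (1,β): −0.26·log₂0.26 = 0.5053
  cell (1,γ): −0.27·log₂0.27 = 0.5100
  cell (2,α): −0.03·log₂0.03 = 0.1518
  cell (2,β): −0.27·log₂0.27 = 0.5100
  cell (2,γ): −0.06·log₂0.06 = 0.2435
Sum = 2.271 bits.

2.271 bits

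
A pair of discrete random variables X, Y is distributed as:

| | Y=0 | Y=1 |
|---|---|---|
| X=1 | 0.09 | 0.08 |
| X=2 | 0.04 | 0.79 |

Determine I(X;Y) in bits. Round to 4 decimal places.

0.1566 bits

Marginals: p(X) = (0.1700, 0.8300), p(Y) = (0.1300, 0.8700).
I(X;Y) = Σ p(x,y)·log₂[p(x,y)/(p(x)p(y))].
  (1,0): 0.09·log₂(4.0724) = 0.18233
  (1,1): 0.08·log₂(0.5409) = -0.07092
  (2,0): 0.04·log₂(0.3707) = -0.05726
  (2,1): 0.79·log₂(1.0940) = 0.10243
Sum = 0.1566 bits.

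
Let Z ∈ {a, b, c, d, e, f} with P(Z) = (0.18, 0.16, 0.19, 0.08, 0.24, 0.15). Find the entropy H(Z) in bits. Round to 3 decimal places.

H(Z) = −Σ p·log₂ p.
  −(0.18)·log₂(0.18) = 0.4453
  −(0.16)·log₂(0.16) = 0.4230
  −(0.19)·log₂(0.19) = 0.4552
  −(0.08)·log₂(0.08) = 0.2915
  −(0.24)·log₂(0.24) = 0.4941
  −(0.15)·log₂(0.15) = 0.4105
Sum: 0.4453 + 0.4230 + 0.4552 + 0.2915 + 0.4941 + 0.4105 = 2.520 bits.

2.520 bits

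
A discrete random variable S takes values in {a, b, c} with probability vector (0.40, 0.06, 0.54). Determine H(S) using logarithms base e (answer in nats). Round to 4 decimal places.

0.8681 nats

H(S) = −Σ p·ln p.
  −(0.40)·ln(0.40) = 0.36652
  −(0.06)·ln(0.06) = 0.16880
  −(0.54)·ln(0.54) = 0.33274
Sum: 0.36652 + 0.16880 + 0.33274 = 0.8681 nats.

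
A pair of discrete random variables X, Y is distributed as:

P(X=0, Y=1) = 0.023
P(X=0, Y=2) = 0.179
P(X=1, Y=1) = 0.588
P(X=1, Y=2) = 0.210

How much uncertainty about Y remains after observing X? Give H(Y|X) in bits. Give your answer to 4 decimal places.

0.7668 bits

Chain rule: H(Y|X) = H(X,Y) − H(X).
Marginals: p(X) = (0.2020, 0.7980), p(Y) = (0.6110, 0.3890).
H(X,Y) = 1.4927 bits; H(X) = 0.7259 bits.
H(Y|X) = 1.4927 − 0.7259 = 0.7668 bits.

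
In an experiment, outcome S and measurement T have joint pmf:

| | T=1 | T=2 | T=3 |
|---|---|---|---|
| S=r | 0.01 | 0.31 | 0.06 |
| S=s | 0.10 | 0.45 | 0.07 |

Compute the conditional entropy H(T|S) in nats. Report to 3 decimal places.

0.690 nats

Marginals: p(S) = (0.3800, 0.6200), p(T) = (0.1100, 0.7600, 0.1300).
H(T|S) = Σ p(S) · H(T|S=·).
  S=r: p=0.3800, H(T|S=r) = 0.5533
  S=s: p=0.6200, H(T|S=s) = 0.7731
Weighted sum = 0.690 nats.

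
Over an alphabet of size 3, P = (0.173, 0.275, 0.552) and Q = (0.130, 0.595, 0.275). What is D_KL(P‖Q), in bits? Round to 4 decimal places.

0.3200 bits

D(P‖Q) = Σ p·log₂(p/q).
  0.173·log₂(0.173/0.130) = 0.07132
  0.275·log₂(0.275/0.595) = -0.30620
  0.552·log₂(0.552/0.275) = 0.55489
D(P‖Q) = 0.3200 bits.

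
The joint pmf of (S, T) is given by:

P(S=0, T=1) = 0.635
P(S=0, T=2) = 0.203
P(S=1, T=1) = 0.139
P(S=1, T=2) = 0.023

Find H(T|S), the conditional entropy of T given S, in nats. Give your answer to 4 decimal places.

0.5301 nats

Chain rule: H(T|S) = H(S,T) − H(S).
Marginals: p(S) = (0.8380, 0.1620), p(T) = (0.7740, 0.2260).
H(S,T) = 0.9731 nats; H(S) = 0.4430 nats.
H(T|S) = 0.9731 − 0.4430 = 0.5301 nats.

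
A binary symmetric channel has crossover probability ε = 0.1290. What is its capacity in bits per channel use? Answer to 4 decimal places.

0.4453 bits

Binary symmetric channel: C = 1 − h₂(ε) where h₂ is the binary entropy function.
h₂(0.1290) = −0.1290·log₂0.1290 − 0.8710·log₂0.8710 = 0.5547.
C = 1 − 0.5547 = 0.4453 bits per channel use.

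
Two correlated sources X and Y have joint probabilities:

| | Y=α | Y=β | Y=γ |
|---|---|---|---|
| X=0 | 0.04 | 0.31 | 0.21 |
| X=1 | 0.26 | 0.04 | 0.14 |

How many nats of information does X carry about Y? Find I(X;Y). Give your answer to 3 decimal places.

Marginals: p(X) = (0.5600, 0.4400), p(Y) = (0.3000, 0.3500, 0.3500).
I(X;Y) = H(X) + H(Y) − H(X,Y).
H(X) = 0.6859, H(Y) = 1.0961, H(X,Y) = 1.5738.
I(X;Y) = 0.6859 + 1.0961 − 1.5738 = 0.208 nats.

0.208 nats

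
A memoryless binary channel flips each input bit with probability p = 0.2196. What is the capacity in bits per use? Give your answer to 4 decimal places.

Binary symmetric channel: C = 1 − h₂(ε) where h₂ is the binary entropy function.
h₂(0.2196) = −0.2196·log₂0.2196 − 0.7804·log₂0.7804 = 0.7594.
C = 1 − 0.7594 = 0.2406 bits per channel use.

0.2406 bits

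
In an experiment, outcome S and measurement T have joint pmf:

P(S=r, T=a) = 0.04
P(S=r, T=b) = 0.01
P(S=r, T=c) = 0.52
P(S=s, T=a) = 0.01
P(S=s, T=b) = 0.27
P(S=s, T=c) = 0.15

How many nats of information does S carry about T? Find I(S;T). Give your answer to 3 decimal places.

Marginals: p(S) = (0.5700, 0.4300), p(T) = (0.0500, 0.2800, 0.6700).
I(S;T) = H(S) + H(T) − H(S,T).
H(S) = 0.6833, H(T) = 0.7745, H(S,T) = 1.1990.
I(S;T) = 0.6833 + 0.7745 − 1.1990 = 0.259 nats.

0.259 nats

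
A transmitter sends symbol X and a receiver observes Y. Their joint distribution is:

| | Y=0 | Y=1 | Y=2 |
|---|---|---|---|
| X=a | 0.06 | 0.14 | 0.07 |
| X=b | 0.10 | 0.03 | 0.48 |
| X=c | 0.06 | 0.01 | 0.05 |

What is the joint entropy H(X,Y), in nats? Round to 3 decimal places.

H(X,Y) = −Σ p(x,y)·ln p(x,y) over all 9 cells.
  cell (a,0): −0.06·ln0.06 = 0.1688
  cell (a,1): −0.14·ln0.14 = 0.2753
  cell (a,2): −0.07·ln0.07 = 0.1861
  cell (b,0): −0.10·ln0.10 = 0.2303
  cell (b,1): −0.03·ln0.03 = 0.1052
  cell (b,2): −0.48·ln0.48 = 0.3523
  cell (c,0): −0.06·ln0.06 = 0.1688
  cell (c,1): −0.01·ln0.01 = 0.0461
  cell (c,2): −0.05·ln0.05 = 0.1498
Sum = 1.683 nats.

1.683 nats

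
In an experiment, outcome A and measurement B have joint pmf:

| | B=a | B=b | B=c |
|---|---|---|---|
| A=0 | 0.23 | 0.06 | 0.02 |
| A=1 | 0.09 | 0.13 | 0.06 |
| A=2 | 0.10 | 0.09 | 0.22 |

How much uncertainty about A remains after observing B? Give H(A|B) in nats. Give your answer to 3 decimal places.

Chain rule: H(A|B) = H(A,B) − H(B).
Marginals: p(A) = (0.3100, 0.2800, 0.4100), p(B) = (0.4200, 0.2800, 0.3000).
H(A,B) = 2.0159 nats; H(B) = 1.0820 nats.
H(A|B) = 2.0159 − 1.0820 = 0.934 nats.

0.934 nats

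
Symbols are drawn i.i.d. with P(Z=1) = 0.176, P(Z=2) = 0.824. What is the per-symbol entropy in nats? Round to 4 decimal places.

0.4653 nats

H(Z) = −Σ p·ln p.
  −(0.176)·ln(0.176) = 0.30576
  −(0.824)·ln(0.824) = 0.15951
Sum: 0.30576 + 0.15951 = 0.4653 nats.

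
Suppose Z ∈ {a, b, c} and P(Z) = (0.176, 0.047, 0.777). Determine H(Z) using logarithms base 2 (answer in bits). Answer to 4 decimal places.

0.9313 bits

H(Z) = −Σ p·log₂ p.
  −(0.176)·log₂(0.176) = 0.44112
  −(0.047)·log₂(0.047) = 0.20733
  −(0.777)·log₂(0.777) = 0.28284
Sum: 0.44112 + 0.20733 + 0.28284 = 0.9313 bits.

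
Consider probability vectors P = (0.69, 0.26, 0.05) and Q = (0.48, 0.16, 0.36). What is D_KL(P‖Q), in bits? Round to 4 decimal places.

D(P‖Q) = Σ p·log₂(p/q).
  0.69·log₂(0.69/0.48) = 0.36126
  0.26·log₂(0.26/0.16) = 0.18211
  0.05·log₂(0.05/0.36) = -0.14240
D(P‖Q) = 0.4010 bits.

0.4010 bits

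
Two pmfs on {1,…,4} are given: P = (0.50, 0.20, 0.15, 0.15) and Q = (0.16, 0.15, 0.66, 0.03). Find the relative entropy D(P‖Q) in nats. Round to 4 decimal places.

D(P‖Q) = Σ p·ln(p/q).
  0.50·ln(0.50/0.16) = 0.56972
  0.20·ln(0.20/0.15) = 0.05754
  0.15·ln(0.15/0.66) = -0.22224
  0.15·ln(0.15/0.03) = 0.24142
D(P‖Q) = 0.6464 nats.

0.6464 nats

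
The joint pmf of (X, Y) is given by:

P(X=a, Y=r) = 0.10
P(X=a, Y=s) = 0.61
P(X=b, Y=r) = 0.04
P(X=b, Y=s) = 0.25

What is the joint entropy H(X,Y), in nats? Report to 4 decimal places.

1.0071 nats

H(X,Y) = −Σ p(x,y)·ln p(x,y) over all 4 cells.
  cell (a,r): −0.10·ln0.10 = 0.23026
  cell (a,s): −0.61·ln0.61 = 0.30152
  cell (b,r): −0.04·ln0.04 = 0.12876
  cell (b,s): −0.25·ln0.25 = 0.34657
Sum = 1.0071 nats.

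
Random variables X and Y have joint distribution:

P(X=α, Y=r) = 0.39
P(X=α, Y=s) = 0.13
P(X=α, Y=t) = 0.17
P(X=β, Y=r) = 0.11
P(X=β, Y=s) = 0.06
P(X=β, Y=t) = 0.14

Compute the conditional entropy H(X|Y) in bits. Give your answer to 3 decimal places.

0.859 bits

Chain rule: H(X|Y) = H(X,Y) − H(Y).
Marginals: p(X) = (0.6900, 0.3100), p(Y) = (0.5000, 0.1900, 0.3100).
H(X,Y) = 2.3380 bits; H(Y) = 1.4790 bits.
H(X|Y) = 2.3380 − 1.4790 = 0.859 bits.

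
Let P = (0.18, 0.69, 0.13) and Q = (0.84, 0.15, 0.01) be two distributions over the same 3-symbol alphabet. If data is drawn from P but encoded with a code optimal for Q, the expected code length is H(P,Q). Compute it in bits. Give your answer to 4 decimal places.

H(P,Q) = −Σ p·log₂ q.
  −0.18·log₂(0.84) = 0.04528
  −0.69·log₂(0.15) = 1.88851
  −0.13·log₂(0.01) = 0.86370
H(P,Q) = 2.7975 bits.

2.7975 bits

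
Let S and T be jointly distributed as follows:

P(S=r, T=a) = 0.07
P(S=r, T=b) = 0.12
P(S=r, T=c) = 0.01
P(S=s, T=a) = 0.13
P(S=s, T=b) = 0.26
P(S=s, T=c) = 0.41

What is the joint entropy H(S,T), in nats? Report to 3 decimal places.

H(S,T) = −Σ p(x,y)·ln p(x,y) over all 6 cells.
  cell (r,a): −0.07·ln0.07 = 0.1861
  cell (r,b): −0.12·ln0.12 = 0.2544
  cell (r,c): −0.01·ln0.01 = 0.0461
  cell (s,a): −0.13·ln0.13 = 0.2652
  cell (s,b): −0.26·ln0.26 = 0.3502
  cell (s,c): −0.41·ln0.41 = 0.3656
Sum = 1.468 nats.

1.468 nats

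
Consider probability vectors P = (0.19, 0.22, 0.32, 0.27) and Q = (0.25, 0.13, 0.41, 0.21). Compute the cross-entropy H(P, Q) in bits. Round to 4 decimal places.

H(P,Q) = −Σ p·log₂ q.
  −0.19·log₂(0.25) = 0.38000
  −0.22·log₂(0.13) = 0.64755
  −0.32·log₂(0.41) = 0.41162
  −0.27·log₂(0.21) = 0.60792
H(P,Q) = 2.0471 bits.

2.0471 bits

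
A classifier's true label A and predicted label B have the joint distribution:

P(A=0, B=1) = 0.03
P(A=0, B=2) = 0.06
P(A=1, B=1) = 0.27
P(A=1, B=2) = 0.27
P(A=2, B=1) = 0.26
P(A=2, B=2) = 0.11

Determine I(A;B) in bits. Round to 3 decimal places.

0.042 bits

Marginals: p(A) = (0.0900, 0.5400, 0.3700), p(B) = (0.5600, 0.4400).
I(A;B) = Σ p(x,y)·log₂[p(x,y)/(p(x)p(y))].
  (0,1): 0.03·log₂(0.5952) = -0.0225
  (0,2): 0.06·log₂(1.5152) = 0.0360
  (1,1): 0.27·log₂(0.8929) = -0.0441
  (1,2): 0.27·log₂(1.1364) = 0.0498
  (2,1): 0.26·log₂(1.2548) = 0.0851
  (2,2): 0.11·log₂(0.6757) = -0.0622
Sum = 0.042 bits.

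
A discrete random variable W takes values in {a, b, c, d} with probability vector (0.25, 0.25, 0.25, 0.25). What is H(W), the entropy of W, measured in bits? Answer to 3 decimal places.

2.000 bits

H(W) = −Σ p·log₂ p.
  −(0.25)·log₂(0.25) = 0.5000
  −(0.25)·log₂(0.25) = 0.5000
  −(0.25)·log₂(0.25) = 0.5000
  −(0.25)·log₂(0.25) = 0.5000
Sum: 0.5000 + 0.5000 + 0.5000 + 0.5000 = 2.000 bits.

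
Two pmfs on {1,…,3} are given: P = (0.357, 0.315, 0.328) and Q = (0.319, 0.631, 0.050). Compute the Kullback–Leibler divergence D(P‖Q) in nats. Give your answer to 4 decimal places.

D(P‖Q) = Σ p·ln(p/q).
  0.357·ln(0.357/0.319) = 0.04018
  0.315·ln(0.315/0.631) = -0.21884
  0.328·ln(0.328/0.050) = 0.61696
D(P‖Q) = 0.4383 nats.

0.4383 nats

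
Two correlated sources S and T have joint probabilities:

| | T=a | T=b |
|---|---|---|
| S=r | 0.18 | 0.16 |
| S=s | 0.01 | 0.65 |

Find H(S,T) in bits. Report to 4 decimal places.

1.3387 bits

H(S,T) = −Σ p(x,y)·log₂ p(x,y) over all 4 cells.
  cell (r,a): −0.18·log₂0.18 = 0.44531
  cell (r,b): −0.16·log₂0.16 = 0.42302
  cell (s,a): −0.01·log₂0.01 = 0.06644
  cell (s,b): −0.65·log₂0.65 = 0.40397
Sum = 1.3387 bits.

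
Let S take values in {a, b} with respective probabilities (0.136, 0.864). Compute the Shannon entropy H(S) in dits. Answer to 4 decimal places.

0.1727 dits

H(S) = −Σ p·log₁₀ p.
  −(0.136)·log₁₀(0.136) = 0.11784
  −(0.864)·log₁₀(0.864) = 0.05485
Sum: 0.11784 + 0.05485 = 0.1727 dits.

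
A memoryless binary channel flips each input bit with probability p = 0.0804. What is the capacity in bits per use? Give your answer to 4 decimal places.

0.5964 bits

Binary symmetric channel: C = 1 − h₂(ε) where h₂ is the binary entropy function.
h₂(0.0804) = −0.0804·log₂0.0804 − 0.9196·log₂0.9196 = 0.4036.
C = 1 − 0.4036 = 0.5964 bits per channel use.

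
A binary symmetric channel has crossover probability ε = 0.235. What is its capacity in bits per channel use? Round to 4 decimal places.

Binary symmetric channel: C = 1 − h₂(ε) where h₂ is the binary entropy function.
h₂(0.235) = −0.235·log₂0.235 − 0.765·log₂0.765 = 0.7866.
C = 1 − 0.7866 = 0.2134 bits per channel use.

0.2134 bits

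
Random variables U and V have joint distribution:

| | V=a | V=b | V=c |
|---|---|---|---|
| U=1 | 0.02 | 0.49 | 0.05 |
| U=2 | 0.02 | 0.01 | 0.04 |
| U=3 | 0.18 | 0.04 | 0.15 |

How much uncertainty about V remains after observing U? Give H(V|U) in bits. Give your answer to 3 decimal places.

Marginals: p(U) = (0.5600, 0.0700, 0.3700), p(V) = (0.2200, 0.5400, 0.2400).
H(V|U) = Σ p(U) · H(V|U=·).
  U=1: p=0.5600, H(V|U=1) = 0.6515
  U=2: p=0.0700, H(V|U=2) = 1.3788
  U=3: p=0.3700, H(V|U=3) = 1.3808
Weighted sum = 0.972 bits.

0.972 bits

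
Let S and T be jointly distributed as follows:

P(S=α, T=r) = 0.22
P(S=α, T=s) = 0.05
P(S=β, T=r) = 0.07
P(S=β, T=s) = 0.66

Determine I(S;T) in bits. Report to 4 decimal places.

0.3493 bits

Marginals: p(S) = (0.2700, 0.7300), p(T) = (0.2900, 0.7100).
I(S;T) = Σ p(x,y)·log₂[p(x,y)/(p(x)p(y))].
  (α,r): 0.22·log₂(2.8097) = 0.32789
  (α,s): 0.05·log₂(0.2608) = -0.09694
  (β,r): 0.07·log₂(0.3307) = -0.11176
  (β,s): 0.66·log₂(1.2734) = 0.23013
Sum = 0.3493 bits.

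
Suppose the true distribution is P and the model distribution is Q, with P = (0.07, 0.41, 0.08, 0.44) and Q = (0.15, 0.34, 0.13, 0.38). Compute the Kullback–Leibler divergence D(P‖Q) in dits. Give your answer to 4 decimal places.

D(P‖Q) = Σ p·log₁₀(p/q).
  0.07·log₁₀(0.07/0.15) = -0.02317
  0.41·log₁₀(0.41/0.34) = 0.03334
  0.08·log₁₀(0.08/0.13) = -0.01687
  0.44·log₁₀(0.44/0.38) = 0.02801
D(P‖Q) = 0.0213 dits.

0.0213 dits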